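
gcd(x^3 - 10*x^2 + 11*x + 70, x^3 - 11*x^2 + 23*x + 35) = x^2 - 12*x + 35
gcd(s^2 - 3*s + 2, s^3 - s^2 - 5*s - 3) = 1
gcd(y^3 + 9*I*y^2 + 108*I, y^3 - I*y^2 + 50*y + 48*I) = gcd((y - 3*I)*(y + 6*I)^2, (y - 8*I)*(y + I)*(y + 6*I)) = y + 6*I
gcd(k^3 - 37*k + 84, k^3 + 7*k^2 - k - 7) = k + 7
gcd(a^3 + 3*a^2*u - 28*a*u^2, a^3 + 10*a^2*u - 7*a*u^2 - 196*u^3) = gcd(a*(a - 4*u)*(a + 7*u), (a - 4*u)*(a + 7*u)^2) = -a^2 - 3*a*u + 28*u^2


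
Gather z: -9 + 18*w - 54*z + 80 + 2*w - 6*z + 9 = 20*w - 60*z + 80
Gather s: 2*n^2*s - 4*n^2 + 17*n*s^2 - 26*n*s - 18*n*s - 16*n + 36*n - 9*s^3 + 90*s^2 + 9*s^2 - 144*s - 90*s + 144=-4*n^2 + 20*n - 9*s^3 + s^2*(17*n + 99) + s*(2*n^2 - 44*n - 234) + 144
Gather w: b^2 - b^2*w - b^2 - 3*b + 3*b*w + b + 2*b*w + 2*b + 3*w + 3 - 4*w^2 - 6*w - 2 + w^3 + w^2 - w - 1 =w^3 - 3*w^2 + w*(-b^2 + 5*b - 4)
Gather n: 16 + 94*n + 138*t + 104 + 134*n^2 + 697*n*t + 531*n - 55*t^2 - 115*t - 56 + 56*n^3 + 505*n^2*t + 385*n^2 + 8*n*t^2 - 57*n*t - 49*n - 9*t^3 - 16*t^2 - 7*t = 56*n^3 + n^2*(505*t + 519) + n*(8*t^2 + 640*t + 576) - 9*t^3 - 71*t^2 + 16*t + 64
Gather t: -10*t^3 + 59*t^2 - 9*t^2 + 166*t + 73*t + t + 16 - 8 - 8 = -10*t^3 + 50*t^2 + 240*t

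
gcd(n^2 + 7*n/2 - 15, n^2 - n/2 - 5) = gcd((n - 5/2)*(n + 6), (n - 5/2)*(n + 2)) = n - 5/2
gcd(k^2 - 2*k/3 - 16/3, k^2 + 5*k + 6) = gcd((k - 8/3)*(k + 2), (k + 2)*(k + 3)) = k + 2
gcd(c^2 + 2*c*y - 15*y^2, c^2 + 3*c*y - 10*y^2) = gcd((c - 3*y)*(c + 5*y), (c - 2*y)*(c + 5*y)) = c + 5*y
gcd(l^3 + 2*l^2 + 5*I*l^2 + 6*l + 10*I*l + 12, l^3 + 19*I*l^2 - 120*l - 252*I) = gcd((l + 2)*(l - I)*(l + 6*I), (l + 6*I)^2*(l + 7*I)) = l + 6*I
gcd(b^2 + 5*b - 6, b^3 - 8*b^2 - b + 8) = b - 1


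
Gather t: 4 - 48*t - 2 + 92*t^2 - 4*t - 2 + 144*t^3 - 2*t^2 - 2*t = 144*t^3 + 90*t^2 - 54*t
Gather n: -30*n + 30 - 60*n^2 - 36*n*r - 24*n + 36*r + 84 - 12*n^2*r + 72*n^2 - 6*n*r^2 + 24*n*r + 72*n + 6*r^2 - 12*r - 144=n^2*(12 - 12*r) + n*(-6*r^2 - 12*r + 18) + 6*r^2 + 24*r - 30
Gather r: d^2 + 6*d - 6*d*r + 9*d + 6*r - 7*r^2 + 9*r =d^2 + 15*d - 7*r^2 + r*(15 - 6*d)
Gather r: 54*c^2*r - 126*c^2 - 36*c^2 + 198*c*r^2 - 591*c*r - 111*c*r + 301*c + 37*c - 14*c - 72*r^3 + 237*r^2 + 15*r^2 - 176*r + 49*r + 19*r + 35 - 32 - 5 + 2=-162*c^2 + 324*c - 72*r^3 + r^2*(198*c + 252) + r*(54*c^2 - 702*c - 108)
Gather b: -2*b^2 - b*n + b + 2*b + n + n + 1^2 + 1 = -2*b^2 + b*(3 - n) + 2*n + 2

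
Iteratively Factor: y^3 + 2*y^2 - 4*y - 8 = (y + 2)*(y^2 - 4) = (y - 2)*(y + 2)*(y + 2)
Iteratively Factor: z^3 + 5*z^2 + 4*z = (z + 4)*(z^2 + z) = z*(z + 4)*(z + 1)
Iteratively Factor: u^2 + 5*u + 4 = (u + 4)*(u + 1)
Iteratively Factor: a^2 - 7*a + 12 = (a - 4)*(a - 3)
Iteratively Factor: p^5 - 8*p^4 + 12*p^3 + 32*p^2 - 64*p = (p - 4)*(p^4 - 4*p^3 - 4*p^2 + 16*p) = (p - 4)^2*(p^3 - 4*p) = (p - 4)^2*(p + 2)*(p^2 - 2*p) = (p - 4)^2*(p - 2)*(p + 2)*(p)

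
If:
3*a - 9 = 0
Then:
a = 3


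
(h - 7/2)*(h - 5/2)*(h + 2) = h^3 - 4*h^2 - 13*h/4 + 35/2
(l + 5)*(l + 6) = l^2 + 11*l + 30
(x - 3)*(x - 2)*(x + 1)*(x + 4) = x^4 - 15*x^2 + 10*x + 24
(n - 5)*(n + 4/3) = n^2 - 11*n/3 - 20/3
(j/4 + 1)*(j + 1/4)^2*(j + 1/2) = j^4/4 + 5*j^3/4 + 69*j^2/64 + 41*j/128 + 1/32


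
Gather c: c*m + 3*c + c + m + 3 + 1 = c*(m + 4) + m + 4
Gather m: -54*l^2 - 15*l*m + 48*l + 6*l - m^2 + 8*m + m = -54*l^2 + 54*l - m^2 + m*(9 - 15*l)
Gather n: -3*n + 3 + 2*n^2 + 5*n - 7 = 2*n^2 + 2*n - 4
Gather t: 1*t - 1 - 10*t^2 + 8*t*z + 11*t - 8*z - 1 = -10*t^2 + t*(8*z + 12) - 8*z - 2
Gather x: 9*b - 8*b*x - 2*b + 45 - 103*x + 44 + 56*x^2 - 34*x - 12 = 7*b + 56*x^2 + x*(-8*b - 137) + 77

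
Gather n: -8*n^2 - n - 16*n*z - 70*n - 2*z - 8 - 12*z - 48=-8*n^2 + n*(-16*z - 71) - 14*z - 56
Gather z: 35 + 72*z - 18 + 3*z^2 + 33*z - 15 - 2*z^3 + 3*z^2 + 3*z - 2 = -2*z^3 + 6*z^2 + 108*z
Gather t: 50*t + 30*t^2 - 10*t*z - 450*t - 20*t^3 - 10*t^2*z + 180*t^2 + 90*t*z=-20*t^3 + t^2*(210 - 10*z) + t*(80*z - 400)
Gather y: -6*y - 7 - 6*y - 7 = -12*y - 14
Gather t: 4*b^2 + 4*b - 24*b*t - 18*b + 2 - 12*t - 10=4*b^2 - 14*b + t*(-24*b - 12) - 8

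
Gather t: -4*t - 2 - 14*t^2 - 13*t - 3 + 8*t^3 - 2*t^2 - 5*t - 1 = 8*t^3 - 16*t^2 - 22*t - 6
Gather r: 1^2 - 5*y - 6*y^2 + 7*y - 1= -6*y^2 + 2*y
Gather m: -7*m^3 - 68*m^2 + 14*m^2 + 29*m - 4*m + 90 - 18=-7*m^3 - 54*m^2 + 25*m + 72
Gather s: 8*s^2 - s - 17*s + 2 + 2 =8*s^2 - 18*s + 4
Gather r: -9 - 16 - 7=-32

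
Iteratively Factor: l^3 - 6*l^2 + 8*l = (l - 2)*(l^2 - 4*l) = l*(l - 2)*(l - 4)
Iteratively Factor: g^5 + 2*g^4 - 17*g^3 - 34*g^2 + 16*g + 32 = (g + 4)*(g^4 - 2*g^3 - 9*g^2 + 2*g + 8) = (g + 2)*(g + 4)*(g^3 - 4*g^2 - g + 4) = (g - 4)*(g + 2)*(g + 4)*(g^2 - 1) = (g - 4)*(g + 1)*(g + 2)*(g + 4)*(g - 1)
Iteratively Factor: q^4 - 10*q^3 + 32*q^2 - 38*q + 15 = (q - 1)*(q^3 - 9*q^2 + 23*q - 15) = (q - 3)*(q - 1)*(q^2 - 6*q + 5) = (q - 5)*(q - 3)*(q - 1)*(q - 1)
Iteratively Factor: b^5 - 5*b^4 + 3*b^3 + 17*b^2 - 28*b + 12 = (b - 1)*(b^4 - 4*b^3 - b^2 + 16*b - 12) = (b - 3)*(b - 1)*(b^3 - b^2 - 4*b + 4) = (b - 3)*(b - 1)^2*(b^2 - 4) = (b - 3)*(b - 1)^2*(b + 2)*(b - 2)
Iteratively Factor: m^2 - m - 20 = (m + 4)*(m - 5)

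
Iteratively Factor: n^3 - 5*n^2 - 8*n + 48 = (n - 4)*(n^2 - n - 12) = (n - 4)^2*(n + 3)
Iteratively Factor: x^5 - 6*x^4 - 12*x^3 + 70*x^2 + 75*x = (x + 3)*(x^4 - 9*x^3 + 15*x^2 + 25*x) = x*(x + 3)*(x^3 - 9*x^2 + 15*x + 25) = x*(x + 1)*(x + 3)*(x^2 - 10*x + 25) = x*(x - 5)*(x + 1)*(x + 3)*(x - 5)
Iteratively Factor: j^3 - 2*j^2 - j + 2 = (j + 1)*(j^2 - 3*j + 2) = (j - 2)*(j + 1)*(j - 1)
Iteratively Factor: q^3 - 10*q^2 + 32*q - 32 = (q - 2)*(q^2 - 8*q + 16) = (q - 4)*(q - 2)*(q - 4)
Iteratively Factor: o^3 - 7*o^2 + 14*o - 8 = (o - 1)*(o^2 - 6*o + 8) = (o - 2)*(o - 1)*(o - 4)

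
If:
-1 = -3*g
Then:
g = 1/3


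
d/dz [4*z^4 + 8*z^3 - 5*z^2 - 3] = 2*z*(8*z^2 + 12*z - 5)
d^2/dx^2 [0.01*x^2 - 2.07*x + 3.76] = 0.0200000000000000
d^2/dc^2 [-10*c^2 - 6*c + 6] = -20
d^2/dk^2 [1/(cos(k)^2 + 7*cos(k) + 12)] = (-4*sin(k)^4 + 3*sin(k)^2 + 441*cos(k)/4 - 21*cos(3*k)/4 + 75)/((cos(k) + 3)^3*(cos(k) + 4)^3)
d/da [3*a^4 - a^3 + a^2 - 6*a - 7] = 12*a^3 - 3*a^2 + 2*a - 6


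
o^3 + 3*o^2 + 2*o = o*(o + 1)*(o + 2)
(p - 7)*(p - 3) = p^2 - 10*p + 21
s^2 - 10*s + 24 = (s - 6)*(s - 4)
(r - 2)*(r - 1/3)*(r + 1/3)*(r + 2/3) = r^4 - 4*r^3/3 - 13*r^2/9 + 4*r/27 + 4/27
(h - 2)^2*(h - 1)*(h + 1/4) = h^4 - 19*h^3/4 + 27*h^2/4 - 2*h - 1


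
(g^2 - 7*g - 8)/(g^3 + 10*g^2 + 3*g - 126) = (g^2 - 7*g - 8)/(g^3 + 10*g^2 + 3*g - 126)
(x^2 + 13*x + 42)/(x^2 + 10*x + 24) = (x + 7)/(x + 4)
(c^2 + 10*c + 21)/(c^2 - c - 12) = (c + 7)/(c - 4)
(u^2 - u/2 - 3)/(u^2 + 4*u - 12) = (u + 3/2)/(u + 6)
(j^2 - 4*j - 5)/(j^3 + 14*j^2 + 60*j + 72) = (j^2 - 4*j - 5)/(j^3 + 14*j^2 + 60*j + 72)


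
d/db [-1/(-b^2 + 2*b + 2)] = 2*(1 - b)/(-b^2 + 2*b + 2)^2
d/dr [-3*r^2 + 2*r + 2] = 2 - 6*r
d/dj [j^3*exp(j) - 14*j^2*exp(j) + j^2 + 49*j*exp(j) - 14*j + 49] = j^3*exp(j) - 11*j^2*exp(j) + 21*j*exp(j) + 2*j + 49*exp(j) - 14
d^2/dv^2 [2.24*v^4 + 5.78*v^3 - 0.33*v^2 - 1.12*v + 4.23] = 26.88*v^2 + 34.68*v - 0.66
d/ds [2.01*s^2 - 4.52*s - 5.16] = 4.02*s - 4.52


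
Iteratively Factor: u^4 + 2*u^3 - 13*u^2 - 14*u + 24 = (u - 3)*(u^3 + 5*u^2 + 2*u - 8) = (u - 3)*(u + 2)*(u^2 + 3*u - 4) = (u - 3)*(u + 2)*(u + 4)*(u - 1)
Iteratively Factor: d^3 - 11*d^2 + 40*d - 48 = (d - 3)*(d^2 - 8*d + 16) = (d - 4)*(d - 3)*(d - 4)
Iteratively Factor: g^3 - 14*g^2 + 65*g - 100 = (g - 5)*(g^2 - 9*g + 20) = (g - 5)^2*(g - 4)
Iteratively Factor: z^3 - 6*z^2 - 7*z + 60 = (z - 4)*(z^2 - 2*z - 15) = (z - 5)*(z - 4)*(z + 3)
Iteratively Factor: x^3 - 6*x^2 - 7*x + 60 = (x - 4)*(x^2 - 2*x - 15) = (x - 5)*(x - 4)*(x + 3)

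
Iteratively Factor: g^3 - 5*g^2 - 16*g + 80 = (g - 5)*(g^2 - 16) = (g - 5)*(g - 4)*(g + 4)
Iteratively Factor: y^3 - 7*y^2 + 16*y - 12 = (y - 3)*(y^2 - 4*y + 4) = (y - 3)*(y - 2)*(y - 2)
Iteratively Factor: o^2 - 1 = (o - 1)*(o + 1)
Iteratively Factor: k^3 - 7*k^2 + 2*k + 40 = (k + 2)*(k^2 - 9*k + 20) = (k - 4)*(k + 2)*(k - 5)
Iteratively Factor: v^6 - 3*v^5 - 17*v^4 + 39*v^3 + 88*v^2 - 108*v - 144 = (v + 3)*(v^5 - 6*v^4 + v^3 + 36*v^2 - 20*v - 48) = (v + 2)*(v + 3)*(v^4 - 8*v^3 + 17*v^2 + 2*v - 24) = (v + 1)*(v + 2)*(v + 3)*(v^3 - 9*v^2 + 26*v - 24) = (v - 3)*(v + 1)*(v + 2)*(v + 3)*(v^2 - 6*v + 8) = (v - 3)*(v - 2)*(v + 1)*(v + 2)*(v + 3)*(v - 4)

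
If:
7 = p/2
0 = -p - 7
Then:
No Solution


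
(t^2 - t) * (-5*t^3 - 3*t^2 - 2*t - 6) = -5*t^5 + 2*t^4 + t^3 - 4*t^2 + 6*t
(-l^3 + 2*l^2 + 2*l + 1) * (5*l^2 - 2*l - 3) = -5*l^5 + 12*l^4 + 9*l^3 - 5*l^2 - 8*l - 3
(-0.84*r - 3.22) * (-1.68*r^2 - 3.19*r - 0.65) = 1.4112*r^3 + 8.0892*r^2 + 10.8178*r + 2.093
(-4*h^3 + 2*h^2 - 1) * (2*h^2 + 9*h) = -8*h^5 - 32*h^4 + 18*h^3 - 2*h^2 - 9*h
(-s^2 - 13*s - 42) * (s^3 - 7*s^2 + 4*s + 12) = -s^5 - 6*s^4 + 45*s^3 + 230*s^2 - 324*s - 504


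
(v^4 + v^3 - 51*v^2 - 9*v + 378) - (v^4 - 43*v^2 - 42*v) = v^3 - 8*v^2 + 33*v + 378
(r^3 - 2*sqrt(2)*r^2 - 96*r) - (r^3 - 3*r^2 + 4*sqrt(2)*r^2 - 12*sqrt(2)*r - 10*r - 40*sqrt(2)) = -6*sqrt(2)*r^2 + 3*r^2 - 86*r + 12*sqrt(2)*r + 40*sqrt(2)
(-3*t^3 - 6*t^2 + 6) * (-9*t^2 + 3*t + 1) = 27*t^5 + 45*t^4 - 21*t^3 - 60*t^2 + 18*t + 6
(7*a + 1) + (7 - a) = 6*a + 8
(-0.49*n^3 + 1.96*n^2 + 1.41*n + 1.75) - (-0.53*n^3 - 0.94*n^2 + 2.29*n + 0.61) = 0.04*n^3 + 2.9*n^2 - 0.88*n + 1.14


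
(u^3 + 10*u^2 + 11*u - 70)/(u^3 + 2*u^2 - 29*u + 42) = (u + 5)/(u - 3)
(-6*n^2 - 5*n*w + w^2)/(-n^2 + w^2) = (-6*n + w)/(-n + w)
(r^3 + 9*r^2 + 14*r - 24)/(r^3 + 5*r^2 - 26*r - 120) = (r - 1)/(r - 5)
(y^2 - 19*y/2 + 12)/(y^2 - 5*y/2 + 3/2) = (y - 8)/(y - 1)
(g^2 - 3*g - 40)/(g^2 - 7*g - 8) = (g + 5)/(g + 1)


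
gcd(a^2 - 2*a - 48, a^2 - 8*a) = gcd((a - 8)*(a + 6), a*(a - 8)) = a - 8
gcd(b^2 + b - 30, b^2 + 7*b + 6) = b + 6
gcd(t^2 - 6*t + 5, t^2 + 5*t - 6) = t - 1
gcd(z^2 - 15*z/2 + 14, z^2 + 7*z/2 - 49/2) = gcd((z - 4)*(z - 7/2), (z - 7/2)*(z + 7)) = z - 7/2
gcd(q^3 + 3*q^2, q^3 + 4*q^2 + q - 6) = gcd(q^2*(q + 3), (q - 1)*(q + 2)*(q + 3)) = q + 3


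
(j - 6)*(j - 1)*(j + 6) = j^3 - j^2 - 36*j + 36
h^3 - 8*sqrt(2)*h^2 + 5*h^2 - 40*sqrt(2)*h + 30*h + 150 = (h + 5)*(h - 5*sqrt(2))*(h - 3*sqrt(2))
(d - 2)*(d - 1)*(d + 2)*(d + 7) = d^4 + 6*d^3 - 11*d^2 - 24*d + 28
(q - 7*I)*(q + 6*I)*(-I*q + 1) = -I*q^3 - 43*I*q + 42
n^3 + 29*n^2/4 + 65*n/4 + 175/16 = (n + 5/4)*(n + 5/2)*(n + 7/2)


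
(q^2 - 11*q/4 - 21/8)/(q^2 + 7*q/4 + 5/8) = (8*q^2 - 22*q - 21)/(8*q^2 + 14*q + 5)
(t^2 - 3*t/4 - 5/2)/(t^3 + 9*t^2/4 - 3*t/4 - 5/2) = (t - 2)/(t^2 + t - 2)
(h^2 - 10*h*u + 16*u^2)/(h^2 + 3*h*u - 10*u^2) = (h - 8*u)/(h + 5*u)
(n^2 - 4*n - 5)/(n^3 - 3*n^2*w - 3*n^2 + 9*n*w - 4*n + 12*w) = (5 - n)/(-n^2 + 3*n*w + 4*n - 12*w)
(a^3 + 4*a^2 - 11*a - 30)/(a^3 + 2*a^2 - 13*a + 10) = (a^2 - a - 6)/(a^2 - 3*a + 2)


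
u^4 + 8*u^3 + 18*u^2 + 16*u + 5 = (u + 1)^3*(u + 5)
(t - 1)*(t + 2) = t^2 + t - 2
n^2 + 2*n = n*(n + 2)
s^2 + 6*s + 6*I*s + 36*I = (s + 6)*(s + 6*I)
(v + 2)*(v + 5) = v^2 + 7*v + 10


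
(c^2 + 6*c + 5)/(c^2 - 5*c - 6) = (c + 5)/(c - 6)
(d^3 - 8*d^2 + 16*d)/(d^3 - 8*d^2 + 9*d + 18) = d*(d^2 - 8*d + 16)/(d^3 - 8*d^2 + 9*d + 18)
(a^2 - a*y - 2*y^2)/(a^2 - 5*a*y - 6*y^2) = (-a + 2*y)/(-a + 6*y)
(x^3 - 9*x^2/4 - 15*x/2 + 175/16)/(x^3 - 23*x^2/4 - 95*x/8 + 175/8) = (x - 7/2)/(x - 7)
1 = 1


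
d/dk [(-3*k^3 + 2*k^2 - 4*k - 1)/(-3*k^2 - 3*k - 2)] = (9*k^4 + 18*k^3 - 14*k + 5)/(9*k^4 + 18*k^3 + 21*k^2 + 12*k + 4)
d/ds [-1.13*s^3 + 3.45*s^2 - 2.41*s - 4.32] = -3.39*s^2 + 6.9*s - 2.41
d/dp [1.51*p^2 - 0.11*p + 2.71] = 3.02*p - 0.11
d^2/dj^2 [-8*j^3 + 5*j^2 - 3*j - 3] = 10 - 48*j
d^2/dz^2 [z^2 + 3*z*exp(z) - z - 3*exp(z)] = 3*z*exp(z) + 3*exp(z) + 2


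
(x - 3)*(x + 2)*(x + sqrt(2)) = x^3 - x^2 + sqrt(2)*x^2 - 6*x - sqrt(2)*x - 6*sqrt(2)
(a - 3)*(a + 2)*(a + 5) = a^3 + 4*a^2 - 11*a - 30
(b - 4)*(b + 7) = b^2 + 3*b - 28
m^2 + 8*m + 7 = (m + 1)*(m + 7)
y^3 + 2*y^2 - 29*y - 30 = (y - 5)*(y + 1)*(y + 6)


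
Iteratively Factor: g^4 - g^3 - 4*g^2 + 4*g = (g + 2)*(g^3 - 3*g^2 + 2*g) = (g - 2)*(g + 2)*(g^2 - g) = g*(g - 2)*(g + 2)*(g - 1)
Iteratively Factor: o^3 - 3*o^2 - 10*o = (o)*(o^2 - 3*o - 10) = o*(o + 2)*(o - 5)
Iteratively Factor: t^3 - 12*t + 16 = (t - 2)*(t^2 + 2*t - 8) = (t - 2)^2*(t + 4)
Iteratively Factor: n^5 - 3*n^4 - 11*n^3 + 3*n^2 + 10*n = (n)*(n^4 - 3*n^3 - 11*n^2 + 3*n + 10) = n*(n - 5)*(n^3 + 2*n^2 - n - 2) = n*(n - 5)*(n + 1)*(n^2 + n - 2) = n*(n - 5)*(n + 1)*(n + 2)*(n - 1)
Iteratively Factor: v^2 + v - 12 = (v + 4)*(v - 3)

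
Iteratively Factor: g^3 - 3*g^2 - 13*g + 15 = (g + 3)*(g^2 - 6*g + 5) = (g - 1)*(g + 3)*(g - 5)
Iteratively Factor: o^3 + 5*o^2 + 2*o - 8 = (o - 1)*(o^2 + 6*o + 8) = (o - 1)*(o + 2)*(o + 4)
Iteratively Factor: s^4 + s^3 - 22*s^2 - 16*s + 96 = (s + 3)*(s^3 - 2*s^2 - 16*s + 32) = (s - 4)*(s + 3)*(s^2 + 2*s - 8) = (s - 4)*(s - 2)*(s + 3)*(s + 4)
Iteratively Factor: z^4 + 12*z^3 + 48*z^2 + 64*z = (z + 4)*(z^3 + 8*z^2 + 16*z) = (z + 4)^2*(z^2 + 4*z) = (z + 4)^3*(z)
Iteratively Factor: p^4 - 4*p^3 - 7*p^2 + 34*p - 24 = (p - 1)*(p^3 - 3*p^2 - 10*p + 24) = (p - 4)*(p - 1)*(p^2 + p - 6) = (p - 4)*(p - 2)*(p - 1)*(p + 3)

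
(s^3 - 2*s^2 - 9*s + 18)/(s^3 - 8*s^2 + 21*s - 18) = (s + 3)/(s - 3)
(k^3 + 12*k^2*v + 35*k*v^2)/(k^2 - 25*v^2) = k*(-k - 7*v)/(-k + 5*v)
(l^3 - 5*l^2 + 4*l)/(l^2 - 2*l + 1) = l*(l - 4)/(l - 1)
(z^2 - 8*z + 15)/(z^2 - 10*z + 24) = (z^2 - 8*z + 15)/(z^2 - 10*z + 24)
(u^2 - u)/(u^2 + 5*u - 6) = u/(u + 6)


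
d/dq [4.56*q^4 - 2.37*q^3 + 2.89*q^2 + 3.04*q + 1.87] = 18.24*q^3 - 7.11*q^2 + 5.78*q + 3.04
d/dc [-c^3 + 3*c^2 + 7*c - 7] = -3*c^2 + 6*c + 7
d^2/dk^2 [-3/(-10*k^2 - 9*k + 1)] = 6*(-100*k^2 - 90*k + (20*k + 9)^2 + 10)/(10*k^2 + 9*k - 1)^3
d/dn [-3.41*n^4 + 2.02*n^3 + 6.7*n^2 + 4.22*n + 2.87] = -13.64*n^3 + 6.06*n^2 + 13.4*n + 4.22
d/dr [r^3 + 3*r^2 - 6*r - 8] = 3*r^2 + 6*r - 6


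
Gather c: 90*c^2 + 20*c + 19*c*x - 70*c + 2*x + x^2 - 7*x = 90*c^2 + c*(19*x - 50) + x^2 - 5*x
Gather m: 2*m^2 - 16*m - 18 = 2*m^2 - 16*m - 18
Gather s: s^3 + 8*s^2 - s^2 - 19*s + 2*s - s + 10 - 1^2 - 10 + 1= s^3 + 7*s^2 - 18*s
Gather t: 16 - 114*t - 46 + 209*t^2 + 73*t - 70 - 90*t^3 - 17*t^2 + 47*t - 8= -90*t^3 + 192*t^2 + 6*t - 108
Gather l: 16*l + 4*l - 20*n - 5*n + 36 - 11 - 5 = 20*l - 25*n + 20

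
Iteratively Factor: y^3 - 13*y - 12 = (y + 3)*(y^2 - 3*y - 4) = (y + 1)*(y + 3)*(y - 4)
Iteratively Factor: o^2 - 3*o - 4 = (o + 1)*(o - 4)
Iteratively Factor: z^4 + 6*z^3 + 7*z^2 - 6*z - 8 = (z + 1)*(z^3 + 5*z^2 + 2*z - 8) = (z + 1)*(z + 2)*(z^2 + 3*z - 4) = (z + 1)*(z + 2)*(z + 4)*(z - 1)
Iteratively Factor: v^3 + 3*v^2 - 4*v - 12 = (v + 3)*(v^2 - 4) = (v - 2)*(v + 3)*(v + 2)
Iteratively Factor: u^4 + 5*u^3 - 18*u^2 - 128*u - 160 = (u - 5)*(u^3 + 10*u^2 + 32*u + 32) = (u - 5)*(u + 4)*(u^2 + 6*u + 8) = (u - 5)*(u + 4)^2*(u + 2)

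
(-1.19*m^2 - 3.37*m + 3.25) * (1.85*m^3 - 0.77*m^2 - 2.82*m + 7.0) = -2.2015*m^5 - 5.3182*m^4 + 11.9632*m^3 - 1.3291*m^2 - 32.755*m + 22.75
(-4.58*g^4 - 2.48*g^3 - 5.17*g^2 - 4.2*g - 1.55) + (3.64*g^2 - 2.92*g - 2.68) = -4.58*g^4 - 2.48*g^3 - 1.53*g^2 - 7.12*g - 4.23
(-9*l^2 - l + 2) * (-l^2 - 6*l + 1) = 9*l^4 + 55*l^3 - 5*l^2 - 13*l + 2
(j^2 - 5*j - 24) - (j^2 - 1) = -5*j - 23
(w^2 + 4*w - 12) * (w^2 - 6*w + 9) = w^4 - 2*w^3 - 27*w^2 + 108*w - 108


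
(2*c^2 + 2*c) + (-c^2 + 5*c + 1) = c^2 + 7*c + 1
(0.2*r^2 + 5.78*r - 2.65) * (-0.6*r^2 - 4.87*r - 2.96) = -0.12*r^4 - 4.442*r^3 - 27.1506*r^2 - 4.2033*r + 7.844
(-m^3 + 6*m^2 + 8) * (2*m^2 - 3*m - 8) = -2*m^5 + 15*m^4 - 10*m^3 - 32*m^2 - 24*m - 64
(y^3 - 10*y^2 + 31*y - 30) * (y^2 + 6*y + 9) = y^5 - 4*y^4 - 20*y^3 + 66*y^2 + 99*y - 270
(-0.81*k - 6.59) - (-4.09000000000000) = -0.81*k - 2.5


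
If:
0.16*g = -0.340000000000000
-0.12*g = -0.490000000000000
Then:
No Solution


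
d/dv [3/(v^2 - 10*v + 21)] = 6*(5 - v)/(v^2 - 10*v + 21)^2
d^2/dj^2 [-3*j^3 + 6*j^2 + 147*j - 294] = 12 - 18*j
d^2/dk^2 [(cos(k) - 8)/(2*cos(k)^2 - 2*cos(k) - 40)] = (9*sin(k)^4*cos(k) - 31*sin(k)^4 + 682*sin(k)^2 + 498*cos(k) + 75*cos(3*k)/2 - cos(5*k)/2 - 275)/(2*(sin(k)^2 + cos(k) + 19)^3)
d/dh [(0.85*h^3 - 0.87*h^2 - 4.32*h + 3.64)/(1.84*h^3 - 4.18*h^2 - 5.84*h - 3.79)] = (-1.9522*h^4 + 5.9696*h^3 - 42.7341*h^2 + 37.025*h + 37.6304)/(3.3856*h^6 - 15.3824*h^5 - 4.0188*h^4 + 34.8752*h^3 + 65.79*h^2 + 44.2672*h + 14.3641)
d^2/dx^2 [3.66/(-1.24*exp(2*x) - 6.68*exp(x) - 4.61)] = (-3.66*(2.48*exp(x) + 6.68)*(4.96*exp(x) + 13.36)*exp(x) + (18.1536*exp(x) + 24.4488)*(1.24*exp(2*x) + 6.68*exp(x) + 4.61))*exp(x)/(1.24*exp(2*x) + 6.68*exp(x) + 4.61)^3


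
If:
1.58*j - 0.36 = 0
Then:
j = 0.23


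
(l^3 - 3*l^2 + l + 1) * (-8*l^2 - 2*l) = -8*l^5 + 22*l^4 - 2*l^3 - 10*l^2 - 2*l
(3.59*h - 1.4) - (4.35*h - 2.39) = 0.99 - 0.76*h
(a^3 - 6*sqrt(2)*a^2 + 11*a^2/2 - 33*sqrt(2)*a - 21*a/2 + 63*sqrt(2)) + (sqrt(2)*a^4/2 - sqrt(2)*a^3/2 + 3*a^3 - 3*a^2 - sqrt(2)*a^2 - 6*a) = sqrt(2)*a^4/2 - sqrt(2)*a^3/2 + 4*a^3 - 7*sqrt(2)*a^2 + 5*a^2/2 - 33*sqrt(2)*a - 33*a/2 + 63*sqrt(2)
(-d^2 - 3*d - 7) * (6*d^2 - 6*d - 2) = -6*d^4 - 12*d^3 - 22*d^2 + 48*d + 14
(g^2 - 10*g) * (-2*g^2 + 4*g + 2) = -2*g^4 + 24*g^3 - 38*g^2 - 20*g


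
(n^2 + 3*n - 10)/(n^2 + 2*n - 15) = (n - 2)/(n - 3)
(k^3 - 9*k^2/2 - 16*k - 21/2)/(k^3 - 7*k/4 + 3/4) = 2*(k^2 - 6*k - 7)/(2*k^2 - 3*k + 1)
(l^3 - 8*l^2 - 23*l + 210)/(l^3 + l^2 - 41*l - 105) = (l - 6)/(l + 3)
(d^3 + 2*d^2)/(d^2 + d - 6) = d^2*(d + 2)/(d^2 + d - 6)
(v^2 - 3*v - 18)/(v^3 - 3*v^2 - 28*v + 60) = (v + 3)/(v^2 + 3*v - 10)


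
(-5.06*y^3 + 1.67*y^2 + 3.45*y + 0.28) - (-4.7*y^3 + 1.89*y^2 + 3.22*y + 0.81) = -0.359999999999999*y^3 - 0.22*y^2 + 0.23*y - 0.53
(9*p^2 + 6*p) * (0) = 0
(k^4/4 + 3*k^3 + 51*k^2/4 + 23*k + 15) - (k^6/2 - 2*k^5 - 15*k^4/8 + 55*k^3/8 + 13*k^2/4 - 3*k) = -k^6/2 + 2*k^5 + 17*k^4/8 - 31*k^3/8 + 19*k^2/2 + 26*k + 15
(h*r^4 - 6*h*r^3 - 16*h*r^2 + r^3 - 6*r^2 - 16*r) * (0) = 0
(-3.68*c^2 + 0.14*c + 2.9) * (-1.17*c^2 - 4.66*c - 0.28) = 4.3056*c^4 + 16.985*c^3 - 3.015*c^2 - 13.5532*c - 0.812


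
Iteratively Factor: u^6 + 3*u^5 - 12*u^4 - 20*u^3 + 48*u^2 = (u + 4)*(u^5 - u^4 - 8*u^3 + 12*u^2) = (u + 3)*(u + 4)*(u^4 - 4*u^3 + 4*u^2) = (u - 2)*(u + 3)*(u + 4)*(u^3 - 2*u^2) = u*(u - 2)*(u + 3)*(u + 4)*(u^2 - 2*u) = u^2*(u - 2)*(u + 3)*(u + 4)*(u - 2)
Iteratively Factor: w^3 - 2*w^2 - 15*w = (w + 3)*(w^2 - 5*w) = w*(w + 3)*(w - 5)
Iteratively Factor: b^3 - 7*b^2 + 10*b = (b - 2)*(b^2 - 5*b) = b*(b - 2)*(b - 5)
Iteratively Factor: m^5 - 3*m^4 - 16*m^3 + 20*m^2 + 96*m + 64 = (m - 4)*(m^4 + m^3 - 12*m^2 - 28*m - 16) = (m - 4)*(m + 2)*(m^3 - m^2 - 10*m - 8) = (m - 4)*(m + 1)*(m + 2)*(m^2 - 2*m - 8) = (m - 4)^2*(m + 1)*(m + 2)*(m + 2)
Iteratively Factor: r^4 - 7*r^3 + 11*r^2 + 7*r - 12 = (r - 3)*(r^3 - 4*r^2 - r + 4) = (r - 3)*(r + 1)*(r^2 - 5*r + 4) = (r - 4)*(r - 3)*(r + 1)*(r - 1)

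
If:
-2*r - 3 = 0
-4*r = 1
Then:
No Solution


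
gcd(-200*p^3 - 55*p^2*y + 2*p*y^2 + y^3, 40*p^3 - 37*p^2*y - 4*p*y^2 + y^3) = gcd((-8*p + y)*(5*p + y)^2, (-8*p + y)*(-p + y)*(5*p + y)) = -40*p^2 - 3*p*y + y^2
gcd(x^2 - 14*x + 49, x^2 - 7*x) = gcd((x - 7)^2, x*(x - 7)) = x - 7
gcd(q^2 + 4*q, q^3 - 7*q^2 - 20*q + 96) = q + 4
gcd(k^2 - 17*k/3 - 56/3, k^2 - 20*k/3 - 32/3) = k - 8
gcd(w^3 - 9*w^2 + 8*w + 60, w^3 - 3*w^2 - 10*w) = w^2 - 3*w - 10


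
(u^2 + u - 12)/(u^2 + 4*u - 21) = (u + 4)/(u + 7)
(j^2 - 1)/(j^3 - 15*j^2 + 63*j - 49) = (j + 1)/(j^2 - 14*j + 49)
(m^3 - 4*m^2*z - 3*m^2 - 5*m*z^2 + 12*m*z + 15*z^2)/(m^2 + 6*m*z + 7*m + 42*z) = (m^3 - 4*m^2*z - 3*m^2 - 5*m*z^2 + 12*m*z + 15*z^2)/(m^2 + 6*m*z + 7*m + 42*z)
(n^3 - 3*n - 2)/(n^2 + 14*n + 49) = (n^3 - 3*n - 2)/(n^2 + 14*n + 49)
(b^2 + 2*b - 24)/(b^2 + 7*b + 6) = (b - 4)/(b + 1)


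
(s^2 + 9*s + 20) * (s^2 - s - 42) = s^4 + 8*s^3 - 31*s^2 - 398*s - 840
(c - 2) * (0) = 0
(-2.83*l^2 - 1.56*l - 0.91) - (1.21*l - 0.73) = -2.83*l^2 - 2.77*l - 0.18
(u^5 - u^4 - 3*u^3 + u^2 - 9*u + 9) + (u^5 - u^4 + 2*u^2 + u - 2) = 2*u^5 - 2*u^4 - 3*u^3 + 3*u^2 - 8*u + 7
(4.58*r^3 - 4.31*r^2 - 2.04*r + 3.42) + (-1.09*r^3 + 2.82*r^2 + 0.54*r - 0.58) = 3.49*r^3 - 1.49*r^2 - 1.5*r + 2.84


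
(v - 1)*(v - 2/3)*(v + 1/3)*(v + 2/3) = v^4 - 2*v^3/3 - 7*v^2/9 + 8*v/27 + 4/27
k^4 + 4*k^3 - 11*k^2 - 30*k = k*(k - 3)*(k + 2)*(k + 5)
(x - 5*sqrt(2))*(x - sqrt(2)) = x^2 - 6*sqrt(2)*x + 10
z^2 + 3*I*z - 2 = (z + I)*(z + 2*I)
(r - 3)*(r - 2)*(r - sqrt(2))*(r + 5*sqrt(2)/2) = r^4 - 5*r^3 + 3*sqrt(2)*r^3/2 - 15*sqrt(2)*r^2/2 + r^2 + 9*sqrt(2)*r + 25*r - 30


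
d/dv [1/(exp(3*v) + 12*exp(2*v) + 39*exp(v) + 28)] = 3*(-exp(2*v) - 8*exp(v) - 13)*exp(v)/(exp(3*v) + 12*exp(2*v) + 39*exp(v) + 28)^2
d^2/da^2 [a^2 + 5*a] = 2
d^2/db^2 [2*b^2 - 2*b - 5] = 4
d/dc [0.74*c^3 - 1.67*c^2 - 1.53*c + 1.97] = 2.22*c^2 - 3.34*c - 1.53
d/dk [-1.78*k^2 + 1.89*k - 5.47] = 1.89 - 3.56*k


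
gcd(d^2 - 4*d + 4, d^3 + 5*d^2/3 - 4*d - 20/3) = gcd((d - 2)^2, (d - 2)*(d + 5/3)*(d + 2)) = d - 2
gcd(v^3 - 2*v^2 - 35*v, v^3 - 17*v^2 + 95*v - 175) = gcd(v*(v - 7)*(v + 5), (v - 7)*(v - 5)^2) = v - 7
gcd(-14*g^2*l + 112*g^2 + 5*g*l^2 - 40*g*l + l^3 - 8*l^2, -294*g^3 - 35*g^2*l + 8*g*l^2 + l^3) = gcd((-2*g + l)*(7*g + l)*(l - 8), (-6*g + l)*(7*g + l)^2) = 7*g + l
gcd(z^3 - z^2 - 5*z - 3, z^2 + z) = z + 1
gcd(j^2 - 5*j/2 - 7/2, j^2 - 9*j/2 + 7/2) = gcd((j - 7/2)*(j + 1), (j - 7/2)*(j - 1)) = j - 7/2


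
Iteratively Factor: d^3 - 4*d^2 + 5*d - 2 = (d - 2)*(d^2 - 2*d + 1) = (d - 2)*(d - 1)*(d - 1)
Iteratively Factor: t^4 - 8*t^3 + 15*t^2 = (t)*(t^3 - 8*t^2 + 15*t) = t*(t - 5)*(t^2 - 3*t) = t^2*(t - 5)*(t - 3)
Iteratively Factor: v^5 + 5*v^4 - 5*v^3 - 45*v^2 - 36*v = (v - 3)*(v^4 + 8*v^3 + 19*v^2 + 12*v) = (v - 3)*(v + 1)*(v^3 + 7*v^2 + 12*v) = (v - 3)*(v + 1)*(v + 3)*(v^2 + 4*v) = (v - 3)*(v + 1)*(v + 3)*(v + 4)*(v)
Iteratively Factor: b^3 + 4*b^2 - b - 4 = (b - 1)*(b^2 + 5*b + 4) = (b - 1)*(b + 4)*(b + 1)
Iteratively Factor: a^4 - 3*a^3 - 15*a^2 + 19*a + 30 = (a + 3)*(a^3 - 6*a^2 + 3*a + 10) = (a + 1)*(a + 3)*(a^2 - 7*a + 10) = (a - 2)*(a + 1)*(a + 3)*(a - 5)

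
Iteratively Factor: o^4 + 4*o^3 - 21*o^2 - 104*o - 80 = (o - 5)*(o^3 + 9*o^2 + 24*o + 16) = (o - 5)*(o + 1)*(o^2 + 8*o + 16) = (o - 5)*(o + 1)*(o + 4)*(o + 4)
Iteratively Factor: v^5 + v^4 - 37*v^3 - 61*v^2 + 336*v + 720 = (v - 4)*(v^4 + 5*v^3 - 17*v^2 - 129*v - 180) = (v - 5)*(v - 4)*(v^3 + 10*v^2 + 33*v + 36) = (v - 5)*(v - 4)*(v + 4)*(v^2 + 6*v + 9) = (v - 5)*(v - 4)*(v + 3)*(v + 4)*(v + 3)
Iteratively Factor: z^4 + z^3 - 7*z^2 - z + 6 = (z + 3)*(z^3 - 2*z^2 - z + 2) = (z - 2)*(z + 3)*(z^2 - 1) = (z - 2)*(z + 1)*(z + 3)*(z - 1)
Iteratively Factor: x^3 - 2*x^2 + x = (x - 1)*(x^2 - x) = (x - 1)^2*(x)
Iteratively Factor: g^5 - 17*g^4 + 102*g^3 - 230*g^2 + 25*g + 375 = (g - 5)*(g^4 - 12*g^3 + 42*g^2 - 20*g - 75) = (g - 5)^2*(g^3 - 7*g^2 + 7*g + 15) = (g - 5)^2*(g - 3)*(g^2 - 4*g - 5) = (g - 5)^3*(g - 3)*(g + 1)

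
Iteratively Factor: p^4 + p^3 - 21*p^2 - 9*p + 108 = (p + 4)*(p^3 - 3*p^2 - 9*p + 27) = (p - 3)*(p + 4)*(p^2 - 9) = (p - 3)^2*(p + 4)*(p + 3)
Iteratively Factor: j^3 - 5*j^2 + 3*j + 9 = (j - 3)*(j^2 - 2*j - 3) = (j - 3)*(j + 1)*(j - 3)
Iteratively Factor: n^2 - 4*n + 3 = (n - 1)*(n - 3)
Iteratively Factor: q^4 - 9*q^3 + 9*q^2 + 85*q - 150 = (q - 2)*(q^3 - 7*q^2 - 5*q + 75) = (q - 5)*(q - 2)*(q^2 - 2*q - 15) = (q - 5)*(q - 2)*(q + 3)*(q - 5)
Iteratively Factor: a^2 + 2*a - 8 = (a + 4)*(a - 2)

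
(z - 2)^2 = z^2 - 4*z + 4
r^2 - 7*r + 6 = (r - 6)*(r - 1)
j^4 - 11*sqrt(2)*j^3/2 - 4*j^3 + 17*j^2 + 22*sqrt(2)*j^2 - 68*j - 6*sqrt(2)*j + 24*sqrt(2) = (j - 4)*(j - 3*sqrt(2))*(j - 2*sqrt(2))*(j - sqrt(2)/2)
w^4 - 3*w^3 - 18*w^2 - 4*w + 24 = (w - 6)*(w - 1)*(w + 2)^2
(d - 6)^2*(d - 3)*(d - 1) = d^4 - 16*d^3 + 87*d^2 - 180*d + 108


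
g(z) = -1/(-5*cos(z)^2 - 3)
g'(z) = 10*sin(z)*cos(z)/(-5*cos(z)^2 - 3)^2 = 20*sin(2*z)/(5*cos(2*z) + 11)^2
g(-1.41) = 0.32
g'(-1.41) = -0.16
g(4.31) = 0.27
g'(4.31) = 0.25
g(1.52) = 0.33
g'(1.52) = 0.06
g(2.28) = 0.20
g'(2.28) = -0.19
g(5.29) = 0.22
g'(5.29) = -0.23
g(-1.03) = 0.23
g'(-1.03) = -0.24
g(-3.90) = 0.18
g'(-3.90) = -0.16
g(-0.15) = 0.13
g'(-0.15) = -0.02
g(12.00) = 0.15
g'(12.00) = -0.11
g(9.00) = 0.14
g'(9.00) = -0.07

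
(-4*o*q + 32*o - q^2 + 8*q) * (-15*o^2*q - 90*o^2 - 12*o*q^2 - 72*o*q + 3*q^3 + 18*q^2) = 60*o^3*q^2 - 120*o^3*q - 2880*o^3 + 63*o^2*q^3 - 126*o^2*q^2 - 3024*o^2*q - 3*q^5 + 6*q^4 + 144*q^3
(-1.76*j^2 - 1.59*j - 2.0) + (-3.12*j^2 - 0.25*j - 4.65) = -4.88*j^2 - 1.84*j - 6.65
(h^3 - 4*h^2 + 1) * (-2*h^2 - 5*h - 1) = -2*h^5 + 3*h^4 + 19*h^3 + 2*h^2 - 5*h - 1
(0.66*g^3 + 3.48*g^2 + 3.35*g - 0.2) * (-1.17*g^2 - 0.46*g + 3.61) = -0.7722*g^5 - 4.3752*g^4 - 3.1377*g^3 + 11.2558*g^2 + 12.1855*g - 0.722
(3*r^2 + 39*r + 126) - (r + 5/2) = 3*r^2 + 38*r + 247/2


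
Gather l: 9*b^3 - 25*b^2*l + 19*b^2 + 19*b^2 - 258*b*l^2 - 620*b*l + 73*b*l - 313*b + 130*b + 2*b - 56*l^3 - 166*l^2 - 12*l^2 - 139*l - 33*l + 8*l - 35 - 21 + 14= 9*b^3 + 38*b^2 - 181*b - 56*l^3 + l^2*(-258*b - 178) + l*(-25*b^2 - 547*b - 164) - 42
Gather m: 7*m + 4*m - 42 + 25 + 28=11*m + 11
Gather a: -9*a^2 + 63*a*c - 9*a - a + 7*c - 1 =-9*a^2 + a*(63*c - 10) + 7*c - 1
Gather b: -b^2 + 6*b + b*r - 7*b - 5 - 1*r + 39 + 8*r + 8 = -b^2 + b*(r - 1) + 7*r + 42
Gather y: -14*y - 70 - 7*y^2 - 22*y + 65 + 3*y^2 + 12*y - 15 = -4*y^2 - 24*y - 20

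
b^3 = b^3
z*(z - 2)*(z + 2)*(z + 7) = z^4 + 7*z^3 - 4*z^2 - 28*z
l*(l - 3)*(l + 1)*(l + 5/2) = l^4 + l^3/2 - 8*l^2 - 15*l/2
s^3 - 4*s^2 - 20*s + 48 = (s - 6)*(s - 2)*(s + 4)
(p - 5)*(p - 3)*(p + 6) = p^3 - 2*p^2 - 33*p + 90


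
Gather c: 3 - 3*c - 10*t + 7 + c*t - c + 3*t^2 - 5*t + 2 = c*(t - 4) + 3*t^2 - 15*t + 12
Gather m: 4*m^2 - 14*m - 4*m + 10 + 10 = 4*m^2 - 18*m + 20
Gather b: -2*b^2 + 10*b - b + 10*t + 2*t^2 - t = -2*b^2 + 9*b + 2*t^2 + 9*t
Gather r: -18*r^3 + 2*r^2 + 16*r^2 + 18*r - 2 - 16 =-18*r^3 + 18*r^2 + 18*r - 18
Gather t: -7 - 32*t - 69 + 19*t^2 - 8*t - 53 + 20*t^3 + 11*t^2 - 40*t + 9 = 20*t^3 + 30*t^2 - 80*t - 120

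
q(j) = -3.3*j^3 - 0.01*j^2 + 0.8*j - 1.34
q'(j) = -9.9*j^2 - 0.02*j + 0.8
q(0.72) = -2.00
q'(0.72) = -4.35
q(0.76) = -2.19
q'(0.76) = -4.93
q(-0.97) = 0.89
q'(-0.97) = -8.50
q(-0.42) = -1.43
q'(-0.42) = -0.94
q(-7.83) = 1575.94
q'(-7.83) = -606.00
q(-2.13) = 28.80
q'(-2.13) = -44.07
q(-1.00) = 1.15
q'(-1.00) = -9.08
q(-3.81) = 177.98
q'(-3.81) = -142.83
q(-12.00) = 5690.02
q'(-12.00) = -1424.56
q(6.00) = -709.70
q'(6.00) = -355.72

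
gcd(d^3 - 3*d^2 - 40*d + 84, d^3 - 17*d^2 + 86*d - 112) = d^2 - 9*d + 14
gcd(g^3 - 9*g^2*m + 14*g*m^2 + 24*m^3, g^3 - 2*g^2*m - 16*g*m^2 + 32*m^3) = g - 4*m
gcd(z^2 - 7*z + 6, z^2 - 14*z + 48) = z - 6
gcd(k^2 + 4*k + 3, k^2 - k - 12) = k + 3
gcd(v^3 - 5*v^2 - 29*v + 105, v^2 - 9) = v - 3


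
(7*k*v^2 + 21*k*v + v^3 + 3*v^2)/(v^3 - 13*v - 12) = v*(7*k + v)/(v^2 - 3*v - 4)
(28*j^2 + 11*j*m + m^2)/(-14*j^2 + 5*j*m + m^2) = (-4*j - m)/(2*j - m)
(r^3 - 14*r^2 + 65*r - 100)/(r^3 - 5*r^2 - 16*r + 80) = (r - 5)/(r + 4)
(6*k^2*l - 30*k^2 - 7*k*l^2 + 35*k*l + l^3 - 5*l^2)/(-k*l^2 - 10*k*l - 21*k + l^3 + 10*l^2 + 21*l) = (-6*k*l + 30*k + l^2 - 5*l)/(l^2 + 10*l + 21)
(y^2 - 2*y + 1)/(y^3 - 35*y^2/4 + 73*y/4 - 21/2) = 4*(y - 1)/(4*y^2 - 31*y + 42)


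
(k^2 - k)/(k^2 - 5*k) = (k - 1)/(k - 5)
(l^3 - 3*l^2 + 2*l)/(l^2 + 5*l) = (l^2 - 3*l + 2)/(l + 5)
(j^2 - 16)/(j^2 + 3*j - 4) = (j - 4)/(j - 1)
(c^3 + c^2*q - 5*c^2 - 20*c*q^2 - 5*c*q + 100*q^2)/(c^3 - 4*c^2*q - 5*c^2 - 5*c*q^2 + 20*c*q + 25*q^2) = (-c^2 - c*q + 20*q^2)/(-c^2 + 4*c*q + 5*q^2)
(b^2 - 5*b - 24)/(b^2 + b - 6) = (b - 8)/(b - 2)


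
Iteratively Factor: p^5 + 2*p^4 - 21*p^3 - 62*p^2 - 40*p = (p + 2)*(p^4 - 21*p^2 - 20*p) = (p + 2)*(p + 4)*(p^3 - 4*p^2 - 5*p) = p*(p + 2)*(p + 4)*(p^2 - 4*p - 5) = p*(p - 5)*(p + 2)*(p + 4)*(p + 1)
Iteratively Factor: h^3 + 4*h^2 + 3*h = (h + 1)*(h^2 + 3*h) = h*(h + 1)*(h + 3)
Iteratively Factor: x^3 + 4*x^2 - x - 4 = (x - 1)*(x^2 + 5*x + 4) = (x - 1)*(x + 1)*(x + 4)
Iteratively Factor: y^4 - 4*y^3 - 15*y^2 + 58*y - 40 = (y - 5)*(y^3 + y^2 - 10*y + 8) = (y - 5)*(y - 1)*(y^2 + 2*y - 8) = (y - 5)*(y - 2)*(y - 1)*(y + 4)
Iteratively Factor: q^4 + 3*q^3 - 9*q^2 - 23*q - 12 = (q + 1)*(q^3 + 2*q^2 - 11*q - 12) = (q - 3)*(q + 1)*(q^2 + 5*q + 4) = (q - 3)*(q + 1)^2*(q + 4)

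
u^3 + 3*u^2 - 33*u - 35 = (u - 5)*(u + 1)*(u + 7)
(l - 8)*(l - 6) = l^2 - 14*l + 48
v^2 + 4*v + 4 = (v + 2)^2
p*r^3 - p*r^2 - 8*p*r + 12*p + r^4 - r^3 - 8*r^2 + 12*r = (p + r)*(r - 2)^2*(r + 3)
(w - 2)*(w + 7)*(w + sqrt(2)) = w^3 + sqrt(2)*w^2 + 5*w^2 - 14*w + 5*sqrt(2)*w - 14*sqrt(2)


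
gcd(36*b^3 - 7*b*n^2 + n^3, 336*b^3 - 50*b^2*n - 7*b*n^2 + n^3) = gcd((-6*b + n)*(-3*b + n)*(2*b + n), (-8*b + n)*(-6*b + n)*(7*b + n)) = 6*b - n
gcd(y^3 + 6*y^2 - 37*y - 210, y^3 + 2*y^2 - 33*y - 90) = y^2 - y - 30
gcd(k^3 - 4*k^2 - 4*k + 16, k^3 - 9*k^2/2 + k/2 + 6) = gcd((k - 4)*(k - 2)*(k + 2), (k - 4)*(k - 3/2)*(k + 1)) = k - 4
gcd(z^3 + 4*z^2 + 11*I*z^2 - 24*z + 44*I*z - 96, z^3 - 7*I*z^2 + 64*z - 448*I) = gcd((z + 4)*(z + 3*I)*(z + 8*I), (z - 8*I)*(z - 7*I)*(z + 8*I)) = z + 8*I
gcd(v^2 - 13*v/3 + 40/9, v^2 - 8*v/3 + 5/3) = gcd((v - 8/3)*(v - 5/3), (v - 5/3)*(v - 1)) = v - 5/3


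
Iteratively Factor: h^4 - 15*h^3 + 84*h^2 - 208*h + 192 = (h - 4)*(h^3 - 11*h^2 + 40*h - 48) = (h - 4)*(h - 3)*(h^2 - 8*h + 16) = (h - 4)^2*(h - 3)*(h - 4)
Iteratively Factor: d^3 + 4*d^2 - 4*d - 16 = (d + 4)*(d^2 - 4) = (d - 2)*(d + 4)*(d + 2)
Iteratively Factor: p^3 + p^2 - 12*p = (p - 3)*(p^2 + 4*p) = (p - 3)*(p + 4)*(p)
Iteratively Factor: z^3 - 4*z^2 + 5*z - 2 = (z - 1)*(z^2 - 3*z + 2) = (z - 2)*(z - 1)*(z - 1)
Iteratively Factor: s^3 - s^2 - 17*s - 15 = (s + 1)*(s^2 - 2*s - 15) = (s - 5)*(s + 1)*(s + 3)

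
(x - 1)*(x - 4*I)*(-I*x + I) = -I*x^3 - 4*x^2 + 2*I*x^2 + 8*x - I*x - 4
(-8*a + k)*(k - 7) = -8*a*k + 56*a + k^2 - 7*k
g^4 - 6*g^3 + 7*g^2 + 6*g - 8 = (g - 4)*(g - 2)*(g - 1)*(g + 1)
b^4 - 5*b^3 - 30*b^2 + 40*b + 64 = (b - 8)*(b - 2)*(b + 1)*(b + 4)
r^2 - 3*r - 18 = (r - 6)*(r + 3)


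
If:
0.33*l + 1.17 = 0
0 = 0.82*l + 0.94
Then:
No Solution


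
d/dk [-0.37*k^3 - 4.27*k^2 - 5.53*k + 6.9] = -1.11*k^2 - 8.54*k - 5.53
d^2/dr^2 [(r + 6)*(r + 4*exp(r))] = 4*r*exp(r) + 32*exp(r) + 2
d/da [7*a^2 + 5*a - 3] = 14*a + 5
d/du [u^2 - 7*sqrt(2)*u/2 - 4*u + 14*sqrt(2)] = 2*u - 7*sqrt(2)/2 - 4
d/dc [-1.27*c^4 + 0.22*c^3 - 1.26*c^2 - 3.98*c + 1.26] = -5.08*c^3 + 0.66*c^2 - 2.52*c - 3.98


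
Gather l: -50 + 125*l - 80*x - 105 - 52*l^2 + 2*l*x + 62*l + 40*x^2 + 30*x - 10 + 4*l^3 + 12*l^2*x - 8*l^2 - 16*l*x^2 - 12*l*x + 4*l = 4*l^3 + l^2*(12*x - 60) + l*(-16*x^2 - 10*x + 191) + 40*x^2 - 50*x - 165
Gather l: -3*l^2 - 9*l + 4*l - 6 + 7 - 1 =-3*l^2 - 5*l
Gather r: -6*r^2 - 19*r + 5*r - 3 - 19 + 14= -6*r^2 - 14*r - 8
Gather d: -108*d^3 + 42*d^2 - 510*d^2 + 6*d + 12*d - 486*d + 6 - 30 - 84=-108*d^3 - 468*d^2 - 468*d - 108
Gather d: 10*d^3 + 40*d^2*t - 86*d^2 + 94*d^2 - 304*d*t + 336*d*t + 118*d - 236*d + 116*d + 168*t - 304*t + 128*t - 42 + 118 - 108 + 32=10*d^3 + d^2*(40*t + 8) + d*(32*t - 2) - 8*t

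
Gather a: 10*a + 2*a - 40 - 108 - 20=12*a - 168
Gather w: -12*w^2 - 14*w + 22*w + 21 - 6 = -12*w^2 + 8*w + 15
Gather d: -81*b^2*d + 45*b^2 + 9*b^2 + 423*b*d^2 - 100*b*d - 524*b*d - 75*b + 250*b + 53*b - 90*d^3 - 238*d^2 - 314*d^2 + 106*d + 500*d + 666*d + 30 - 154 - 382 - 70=54*b^2 + 228*b - 90*d^3 + d^2*(423*b - 552) + d*(-81*b^2 - 624*b + 1272) - 576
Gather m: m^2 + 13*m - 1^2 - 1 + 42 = m^2 + 13*m + 40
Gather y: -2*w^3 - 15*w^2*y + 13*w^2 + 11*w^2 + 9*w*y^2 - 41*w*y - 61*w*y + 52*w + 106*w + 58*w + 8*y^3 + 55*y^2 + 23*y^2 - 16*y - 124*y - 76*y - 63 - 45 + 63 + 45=-2*w^3 + 24*w^2 + 216*w + 8*y^3 + y^2*(9*w + 78) + y*(-15*w^2 - 102*w - 216)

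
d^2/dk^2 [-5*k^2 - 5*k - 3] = -10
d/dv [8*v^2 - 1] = 16*v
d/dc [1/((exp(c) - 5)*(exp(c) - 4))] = (9 - 2*exp(c))*exp(c)/(exp(4*c) - 18*exp(3*c) + 121*exp(2*c) - 360*exp(c) + 400)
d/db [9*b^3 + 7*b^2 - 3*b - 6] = 27*b^2 + 14*b - 3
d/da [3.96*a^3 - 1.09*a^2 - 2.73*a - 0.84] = 11.88*a^2 - 2.18*a - 2.73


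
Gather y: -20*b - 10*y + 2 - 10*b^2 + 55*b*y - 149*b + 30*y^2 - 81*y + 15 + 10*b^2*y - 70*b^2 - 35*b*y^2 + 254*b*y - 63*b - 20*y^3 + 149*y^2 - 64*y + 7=-80*b^2 - 232*b - 20*y^3 + y^2*(179 - 35*b) + y*(10*b^2 + 309*b - 155) + 24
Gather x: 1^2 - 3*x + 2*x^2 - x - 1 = 2*x^2 - 4*x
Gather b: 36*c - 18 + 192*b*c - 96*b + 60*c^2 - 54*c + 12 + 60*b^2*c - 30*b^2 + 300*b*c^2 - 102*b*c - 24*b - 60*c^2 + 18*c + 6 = b^2*(60*c - 30) + b*(300*c^2 + 90*c - 120)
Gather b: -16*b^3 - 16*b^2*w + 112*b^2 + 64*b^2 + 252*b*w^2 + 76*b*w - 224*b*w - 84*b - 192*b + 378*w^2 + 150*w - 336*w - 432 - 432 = -16*b^3 + b^2*(176 - 16*w) + b*(252*w^2 - 148*w - 276) + 378*w^2 - 186*w - 864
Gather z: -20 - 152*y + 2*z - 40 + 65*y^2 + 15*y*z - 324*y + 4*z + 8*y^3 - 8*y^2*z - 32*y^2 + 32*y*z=8*y^3 + 33*y^2 - 476*y + z*(-8*y^2 + 47*y + 6) - 60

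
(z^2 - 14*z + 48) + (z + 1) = z^2 - 13*z + 49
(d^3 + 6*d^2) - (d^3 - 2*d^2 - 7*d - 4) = 8*d^2 + 7*d + 4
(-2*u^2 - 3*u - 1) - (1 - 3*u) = -2*u^2 - 2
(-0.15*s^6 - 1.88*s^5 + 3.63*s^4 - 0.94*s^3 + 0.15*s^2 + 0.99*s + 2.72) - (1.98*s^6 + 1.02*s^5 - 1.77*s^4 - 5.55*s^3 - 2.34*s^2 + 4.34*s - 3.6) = -2.13*s^6 - 2.9*s^5 + 5.4*s^4 + 4.61*s^3 + 2.49*s^2 - 3.35*s + 6.32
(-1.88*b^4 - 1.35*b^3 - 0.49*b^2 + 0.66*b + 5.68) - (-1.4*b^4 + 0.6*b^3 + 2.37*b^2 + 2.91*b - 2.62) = -0.48*b^4 - 1.95*b^3 - 2.86*b^2 - 2.25*b + 8.3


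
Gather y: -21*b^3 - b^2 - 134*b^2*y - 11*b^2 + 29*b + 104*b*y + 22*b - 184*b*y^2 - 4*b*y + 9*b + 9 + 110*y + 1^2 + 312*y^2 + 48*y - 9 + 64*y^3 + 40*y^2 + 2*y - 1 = -21*b^3 - 12*b^2 + 60*b + 64*y^3 + y^2*(352 - 184*b) + y*(-134*b^2 + 100*b + 160)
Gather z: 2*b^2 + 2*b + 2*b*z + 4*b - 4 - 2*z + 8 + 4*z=2*b^2 + 6*b + z*(2*b + 2) + 4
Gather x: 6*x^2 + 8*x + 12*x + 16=6*x^2 + 20*x + 16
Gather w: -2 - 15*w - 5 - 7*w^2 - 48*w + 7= -7*w^2 - 63*w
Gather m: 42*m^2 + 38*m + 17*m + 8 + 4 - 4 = 42*m^2 + 55*m + 8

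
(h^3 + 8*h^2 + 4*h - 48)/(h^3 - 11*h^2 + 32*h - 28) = (h^2 + 10*h + 24)/(h^2 - 9*h + 14)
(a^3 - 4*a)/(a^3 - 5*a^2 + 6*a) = (a + 2)/(a - 3)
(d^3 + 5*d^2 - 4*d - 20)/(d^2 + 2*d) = d + 3 - 10/d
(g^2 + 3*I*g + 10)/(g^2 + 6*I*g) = (g^2 + 3*I*g + 10)/(g*(g + 6*I))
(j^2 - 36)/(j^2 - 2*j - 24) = (j + 6)/(j + 4)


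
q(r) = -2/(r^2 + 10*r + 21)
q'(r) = -2*(-2*r - 10)/(r^2 + 10*r + 21)^2 = 4*(r + 5)/(r^2 + 10*r + 21)^2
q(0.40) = -0.08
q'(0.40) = 0.03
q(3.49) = -0.03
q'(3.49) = 0.01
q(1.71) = -0.05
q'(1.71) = 0.02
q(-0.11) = -0.10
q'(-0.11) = 0.05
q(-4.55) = 0.53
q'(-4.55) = 0.12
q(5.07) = -0.02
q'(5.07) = 0.00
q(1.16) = -0.06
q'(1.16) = 0.02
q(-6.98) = 25.13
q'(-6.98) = -1249.97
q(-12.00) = -0.04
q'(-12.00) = -0.01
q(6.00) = -0.02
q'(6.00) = 0.00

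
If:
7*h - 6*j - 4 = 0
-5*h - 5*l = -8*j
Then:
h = 15*l/13 + 16/13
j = 35*l/26 + 10/13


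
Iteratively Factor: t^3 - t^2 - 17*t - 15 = (t - 5)*(t^2 + 4*t + 3) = (t - 5)*(t + 3)*(t + 1)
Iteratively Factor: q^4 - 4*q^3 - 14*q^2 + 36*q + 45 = (q - 3)*(q^3 - q^2 - 17*q - 15) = (q - 3)*(q + 3)*(q^2 - 4*q - 5) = (q - 3)*(q + 1)*(q + 3)*(q - 5)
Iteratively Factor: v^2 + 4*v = (v + 4)*(v)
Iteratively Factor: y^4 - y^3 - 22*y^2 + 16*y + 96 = (y - 4)*(y^3 + 3*y^2 - 10*y - 24) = (y - 4)*(y + 4)*(y^2 - y - 6) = (y - 4)*(y - 3)*(y + 4)*(y + 2)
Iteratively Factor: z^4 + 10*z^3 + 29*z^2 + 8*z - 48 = (z - 1)*(z^3 + 11*z^2 + 40*z + 48) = (z - 1)*(z + 4)*(z^2 + 7*z + 12) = (z - 1)*(z + 4)^2*(z + 3)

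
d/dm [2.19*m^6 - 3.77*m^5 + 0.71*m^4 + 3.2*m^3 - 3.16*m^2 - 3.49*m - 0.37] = 13.14*m^5 - 18.85*m^4 + 2.84*m^3 + 9.6*m^2 - 6.32*m - 3.49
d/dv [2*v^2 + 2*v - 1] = 4*v + 2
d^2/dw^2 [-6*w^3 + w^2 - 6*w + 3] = 2 - 36*w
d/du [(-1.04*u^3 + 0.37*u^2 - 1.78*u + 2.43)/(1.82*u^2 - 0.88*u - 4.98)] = (-1.8928*u^4 + 1.8304*u^3 + 18.4516*u^2 - 12.5304*u + 11.0028)/(3.3124*u^4 - 3.2032*u^3 - 17.3528*u^2 + 8.7648*u + 24.8004)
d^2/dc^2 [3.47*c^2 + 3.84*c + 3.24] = 6.94000000000000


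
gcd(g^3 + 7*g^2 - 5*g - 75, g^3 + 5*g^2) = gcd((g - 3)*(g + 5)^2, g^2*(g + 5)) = g + 5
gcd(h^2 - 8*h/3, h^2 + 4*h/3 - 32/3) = h - 8/3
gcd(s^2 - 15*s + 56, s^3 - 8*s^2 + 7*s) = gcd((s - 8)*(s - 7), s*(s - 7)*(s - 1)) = s - 7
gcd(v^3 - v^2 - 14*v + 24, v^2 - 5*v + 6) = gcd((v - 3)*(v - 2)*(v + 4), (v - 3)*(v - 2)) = v^2 - 5*v + 6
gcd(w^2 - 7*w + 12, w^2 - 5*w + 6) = w - 3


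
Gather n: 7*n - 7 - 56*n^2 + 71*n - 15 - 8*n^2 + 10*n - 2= -64*n^2 + 88*n - 24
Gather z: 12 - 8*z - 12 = -8*z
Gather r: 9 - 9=0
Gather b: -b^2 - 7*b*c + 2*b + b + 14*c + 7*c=-b^2 + b*(3 - 7*c) + 21*c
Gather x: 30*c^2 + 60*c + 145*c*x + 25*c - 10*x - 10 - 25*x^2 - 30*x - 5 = 30*c^2 + 85*c - 25*x^2 + x*(145*c - 40) - 15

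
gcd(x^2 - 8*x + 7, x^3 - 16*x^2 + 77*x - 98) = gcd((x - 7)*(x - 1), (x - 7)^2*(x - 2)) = x - 7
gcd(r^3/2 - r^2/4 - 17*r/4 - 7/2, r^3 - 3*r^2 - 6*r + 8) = r + 2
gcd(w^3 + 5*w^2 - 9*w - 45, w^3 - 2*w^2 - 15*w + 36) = w - 3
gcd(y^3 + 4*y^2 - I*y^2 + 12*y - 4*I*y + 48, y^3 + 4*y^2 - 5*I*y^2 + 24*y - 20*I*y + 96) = y^2 + y*(4 + 3*I) + 12*I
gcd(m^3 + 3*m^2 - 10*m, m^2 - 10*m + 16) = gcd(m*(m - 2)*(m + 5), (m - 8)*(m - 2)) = m - 2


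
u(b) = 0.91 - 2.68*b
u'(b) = -2.68000000000000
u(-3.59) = 10.53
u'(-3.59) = -2.68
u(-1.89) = 5.98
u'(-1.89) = -2.68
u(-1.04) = 3.70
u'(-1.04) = -2.68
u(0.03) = 0.83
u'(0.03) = -2.68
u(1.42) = -2.90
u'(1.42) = -2.68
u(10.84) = -28.14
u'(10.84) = -2.68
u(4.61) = -11.44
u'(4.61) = -2.68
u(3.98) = -9.76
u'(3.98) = -2.68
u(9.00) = -23.21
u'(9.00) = -2.68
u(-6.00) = 16.99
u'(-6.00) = -2.68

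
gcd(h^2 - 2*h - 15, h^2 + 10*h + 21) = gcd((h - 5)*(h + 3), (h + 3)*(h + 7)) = h + 3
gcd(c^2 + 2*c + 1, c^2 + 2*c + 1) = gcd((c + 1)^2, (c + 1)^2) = c^2 + 2*c + 1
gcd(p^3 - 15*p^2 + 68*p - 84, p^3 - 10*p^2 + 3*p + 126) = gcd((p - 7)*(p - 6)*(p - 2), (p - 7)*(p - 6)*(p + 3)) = p^2 - 13*p + 42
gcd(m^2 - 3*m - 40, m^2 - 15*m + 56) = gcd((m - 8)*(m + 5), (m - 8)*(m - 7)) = m - 8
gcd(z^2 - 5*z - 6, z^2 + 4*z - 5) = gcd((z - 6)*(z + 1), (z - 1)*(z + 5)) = 1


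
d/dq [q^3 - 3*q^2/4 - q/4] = 3*q^2 - 3*q/2 - 1/4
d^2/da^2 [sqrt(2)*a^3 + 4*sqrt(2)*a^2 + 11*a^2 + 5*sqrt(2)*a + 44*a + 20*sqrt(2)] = 6*sqrt(2)*a + 8*sqrt(2) + 22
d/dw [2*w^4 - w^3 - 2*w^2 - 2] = w*(8*w^2 - 3*w - 4)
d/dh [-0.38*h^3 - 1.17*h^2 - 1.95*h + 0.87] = -1.14*h^2 - 2.34*h - 1.95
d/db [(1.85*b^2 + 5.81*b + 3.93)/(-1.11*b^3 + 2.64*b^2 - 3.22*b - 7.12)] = (2.0535*b^4 + 12.8982*b^3 - 8.2085*b^2 - 47.0944*b - 28.7126)/(1.2321*b^6 - 5.8608*b^5 + 14.118*b^4 - 1.1952*b^3 - 27.2252*b^2 + 45.8528*b + 50.6944)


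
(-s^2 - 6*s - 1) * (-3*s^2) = 3*s^4 + 18*s^3 + 3*s^2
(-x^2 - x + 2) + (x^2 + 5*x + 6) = 4*x + 8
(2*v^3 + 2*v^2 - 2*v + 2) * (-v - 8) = -2*v^4 - 18*v^3 - 14*v^2 + 14*v - 16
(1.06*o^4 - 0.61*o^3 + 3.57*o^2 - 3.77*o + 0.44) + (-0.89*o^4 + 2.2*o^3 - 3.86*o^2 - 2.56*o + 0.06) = 0.17*o^4 + 1.59*o^3 - 0.29*o^2 - 6.33*o + 0.5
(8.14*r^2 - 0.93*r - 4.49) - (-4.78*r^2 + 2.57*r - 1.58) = 12.92*r^2 - 3.5*r - 2.91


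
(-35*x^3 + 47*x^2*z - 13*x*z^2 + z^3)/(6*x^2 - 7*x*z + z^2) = (-35*x^2 + 12*x*z - z^2)/(6*x - z)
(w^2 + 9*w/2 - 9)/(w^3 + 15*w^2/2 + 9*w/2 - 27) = 1/(w + 3)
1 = 1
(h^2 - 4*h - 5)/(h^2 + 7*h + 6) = (h - 5)/(h + 6)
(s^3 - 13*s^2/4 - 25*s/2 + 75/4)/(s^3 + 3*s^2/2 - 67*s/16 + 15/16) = 4*(s - 5)/(4*s - 1)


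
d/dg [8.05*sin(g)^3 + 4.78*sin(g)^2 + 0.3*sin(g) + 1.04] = (24.15*sin(g)^2 + 9.56*sin(g) + 0.3)*cos(g)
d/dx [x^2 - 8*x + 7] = 2*x - 8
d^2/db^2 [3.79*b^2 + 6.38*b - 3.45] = 7.58000000000000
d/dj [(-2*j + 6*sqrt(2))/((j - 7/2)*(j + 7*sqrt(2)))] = 4*(2*(j - 3*sqrt(2))*(j + 7*sqrt(2)) + (j - 3*sqrt(2))*(2*j - 7) - (j + 7*sqrt(2))*(2*j - 7))/((j + 7*sqrt(2))^2*(2*j - 7)^2)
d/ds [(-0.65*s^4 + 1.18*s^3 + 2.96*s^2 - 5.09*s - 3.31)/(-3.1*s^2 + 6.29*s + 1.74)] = (4.03*s^5 - 15.9235*s^4 + 10.3204*s^3 + 8.999*s^2 - 10.2212*s + 11.9633)/(9.61*s^4 - 38.998*s^3 + 28.7761*s^2 + 21.8892*s + 3.0276)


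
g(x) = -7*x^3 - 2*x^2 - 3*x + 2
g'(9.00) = -1740.00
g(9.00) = -5290.00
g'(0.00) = -3.00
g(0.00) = 2.00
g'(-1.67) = -54.89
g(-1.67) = 34.03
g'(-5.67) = -655.45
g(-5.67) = 1230.70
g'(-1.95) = -75.05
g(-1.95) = 52.15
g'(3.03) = -207.92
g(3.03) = -220.18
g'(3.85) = -329.67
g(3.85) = -438.66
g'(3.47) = -269.74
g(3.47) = -324.97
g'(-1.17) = -27.07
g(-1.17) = 13.98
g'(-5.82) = -691.04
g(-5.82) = 1331.68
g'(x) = -21*x^2 - 4*x - 3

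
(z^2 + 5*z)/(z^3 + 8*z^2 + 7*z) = (z + 5)/(z^2 + 8*z + 7)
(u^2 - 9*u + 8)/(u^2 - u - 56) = (u - 1)/(u + 7)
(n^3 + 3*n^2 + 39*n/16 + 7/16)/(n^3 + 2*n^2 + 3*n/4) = (16*n^3 + 48*n^2 + 39*n + 7)/(4*n*(4*n^2 + 8*n + 3))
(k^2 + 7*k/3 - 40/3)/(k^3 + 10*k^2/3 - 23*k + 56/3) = (k + 5)/(k^2 + 6*k - 7)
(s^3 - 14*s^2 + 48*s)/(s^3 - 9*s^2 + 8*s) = (s - 6)/(s - 1)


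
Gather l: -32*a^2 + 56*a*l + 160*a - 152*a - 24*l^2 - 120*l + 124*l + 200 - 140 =-32*a^2 + 8*a - 24*l^2 + l*(56*a + 4) + 60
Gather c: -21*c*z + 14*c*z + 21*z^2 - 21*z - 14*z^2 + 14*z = -7*c*z + 7*z^2 - 7*z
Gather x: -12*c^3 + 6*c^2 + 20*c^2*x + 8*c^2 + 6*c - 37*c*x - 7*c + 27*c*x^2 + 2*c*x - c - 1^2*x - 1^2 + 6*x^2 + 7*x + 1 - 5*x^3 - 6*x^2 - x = -12*c^3 + 14*c^2 + 27*c*x^2 - 2*c - 5*x^3 + x*(20*c^2 - 35*c + 5)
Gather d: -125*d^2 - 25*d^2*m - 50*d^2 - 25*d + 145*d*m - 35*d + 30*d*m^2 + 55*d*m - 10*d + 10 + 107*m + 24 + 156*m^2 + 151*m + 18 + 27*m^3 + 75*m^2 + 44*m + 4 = d^2*(-25*m - 175) + d*(30*m^2 + 200*m - 70) + 27*m^3 + 231*m^2 + 302*m + 56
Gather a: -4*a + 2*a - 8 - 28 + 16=-2*a - 20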